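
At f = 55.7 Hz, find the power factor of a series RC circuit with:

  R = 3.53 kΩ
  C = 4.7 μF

Step 1 — Angular frequency: ω = 2π·f = 2π·55.7 = 350 rad/s.
Step 2 — Component impedances:
  R: Z = R = 3530 Ω
  C: Z = 1/(jωC) = -j/(ω·C) = 0 - j607.9 Ω
Step 3 — Series combination: Z_total = R + C = 3530 - j607.9 Ω = 3582∠-9.8° Ω.
Step 4 — Power factor: PF = cos(φ) = Re(Z)/|Z| = 3530/3582 = 0.9855.
Step 5 — Type: Im(Z) = -607.9 ⇒ leading (phase φ = -9.8°).

PF = 0.9855 (leading, φ = -9.8°)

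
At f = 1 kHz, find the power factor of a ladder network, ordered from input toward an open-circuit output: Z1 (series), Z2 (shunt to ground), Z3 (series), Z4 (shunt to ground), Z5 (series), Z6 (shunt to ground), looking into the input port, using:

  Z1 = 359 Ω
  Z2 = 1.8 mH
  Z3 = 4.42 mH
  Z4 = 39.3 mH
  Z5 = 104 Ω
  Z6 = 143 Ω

Step 1 — Angular frequency: ω = 2π·f = 2π·1000 = 6283 rad/s.
Step 2 — Component impedances:
  Z1: Z = R = 359 Ω
  Z2: Z = jωL = j·6283·0.0018 = 0 + j11.31 Ω
  Z3: Z = jωL = j·6283·0.00442 = 0 + j27.77 Ω
  Z4: Z = jωL = j·6283·0.0393 = 0 + j246.9 Ω
  Z5: Z = R = 104 Ω
  Z6: Z = R = 143 Ω
Step 3 — Ladder network (open output): work backward from the far end, alternating series and parallel combinations. Z_in = 359.4 + j10.81 Ω = 359.5∠1.7° Ω.
Step 4 — Power factor: PF = cos(φ) = Re(Z)/|Z| = 359.379/359.541 = 0.9995.
Step 5 — Type: Im(Z) = 10.81 ⇒ lagging (phase φ = 1.7°).

PF = 0.9995 (lagging, φ = 1.7°)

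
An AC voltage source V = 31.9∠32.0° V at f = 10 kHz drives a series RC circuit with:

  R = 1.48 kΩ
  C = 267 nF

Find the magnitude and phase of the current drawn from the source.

Step 1 — Angular frequency: ω = 2π·f = 2π·1e+04 = 6.283e+04 rad/s.
Step 2 — Component impedances:
  R: Z = R = 1480 Ω
  C: Z = 1/(jωC) = -j/(ω·C) = 0 - j59.61 Ω
Step 3 — Series combination: Z_total = R + C = 1480 - j59.61 Ω = 1481∠-2.3° Ω.
Step 4 — Source phasor: V = 31.9∠32.0° V = 27.05 + j16.9 V.
Step 5 — Ohm's law: I = V / Z_total = (27.05 + j16.9) / (1480 - j59.61) = 0.01779 + j0.01214 A.
Step 6 — Convert to polar: |I| = 0.02154 A, ∠I = 34.3°.

I = 0.02154∠34.3° A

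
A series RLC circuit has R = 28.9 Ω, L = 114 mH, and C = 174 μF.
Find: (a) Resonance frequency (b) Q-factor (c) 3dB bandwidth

Step 1 — Resonance: ω₀ = 1/√(LC) = 1/√(0.114·0.000174) = 224.5 rad/s.
Step 2 — f₀ = ω₀/(2π) = 35.73 Hz.
Step 3 — Series Q: Q = ω₀L/R = 224.5·0.114/28.9 = 0.8857.
Step 4 — Bandwidth: Δω = ω₀/Q = 253.5 rad/s; BW = Δω/(2π) = 40.35 Hz.

(a) f₀ = 35.73 Hz  (b) Q = 0.8857  (c) BW = 40.35 Hz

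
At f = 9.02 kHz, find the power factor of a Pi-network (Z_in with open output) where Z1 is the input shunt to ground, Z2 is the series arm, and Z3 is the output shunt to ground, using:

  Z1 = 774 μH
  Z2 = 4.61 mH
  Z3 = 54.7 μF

Step 1 — Angular frequency: ω = 2π·f = 2π·9020 = 5.667e+04 rad/s.
Step 2 — Component impedances:
  Z1: Z = jωL = j·5.667e+04·0.000774 = 0 + j43.87 Ω
  Z2: Z = jωL = j·5.667e+04·0.00461 = 0 + j261.3 Ω
  Z3: Z = 1/(jωC) = -j/(ω·C) = 0 - j0.3226 Ω
Step 3 — With open output, the series arm Z2 and the output shunt Z3 appear in series to ground: Z2 + Z3 = 0 + j260.9 Ω.
Step 4 — Parallel with input shunt Z1: Z_in = Z1 || (Z2 + Z3) = 0 + j37.55 Ω = 37.55∠90.0° Ω.
Step 5 — Power factor: PF = cos(φ) = Re(Z)/|Z| = -0/37.55 = -0.
Step 6 — Type: Im(Z) = 37.55 ⇒ lagging (phase φ = 90.0°).

PF = -0 (lagging, φ = 90.0°)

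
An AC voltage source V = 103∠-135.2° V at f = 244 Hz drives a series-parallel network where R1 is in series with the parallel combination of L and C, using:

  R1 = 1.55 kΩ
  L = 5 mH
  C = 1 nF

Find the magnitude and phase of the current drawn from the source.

Step 1 — Angular frequency: ω = 2π·f = 2π·244 = 1533 rad/s.
Step 2 — Component impedances:
  R1: Z = R = 1550 Ω
  L: Z = jωL = j·1533·0.005 = 0 + j7.665 Ω
  C: Z = 1/(jωC) = -j/(ω·C) = 0 - j6.523e+05 Ω
Step 3 — Parallel branch: L || C = 1/(1/L + 1/C) = 0 + j7.666 Ω.
Step 4 — Series with R1: Z_total = R1 + (L || C) = 1550 + j7.666 Ω = 1550∠0.3° Ω.
Step 5 — Source phasor: V = 103∠-135.2° V = -73.09 - j72.58 V.
Step 6 — Ohm's law: I = V / Z_total = (-73.09 - j72.58) / (1550 + j7.666) = -0.04738 - j0.04659 A.
Step 7 — Convert to polar: |I| = 0.06645 A, ∠I = -135.5°.

I = 0.06645∠-135.5° A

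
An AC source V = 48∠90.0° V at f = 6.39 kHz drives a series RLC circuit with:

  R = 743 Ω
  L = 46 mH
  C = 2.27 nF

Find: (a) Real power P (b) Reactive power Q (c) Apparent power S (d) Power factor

Step 1 — Angular frequency: ω = 2π·f = 2π·6390 = 4.015e+04 rad/s.
Step 2 — Component impedances:
  R: Z = R = 743 Ω
  L: Z = jωL = j·4.015e+04·0.046 = 0 + j1847 Ω
  C: Z = 1/(jωC) = -j/(ω·C) = 0 - j1.097e+04 Ω
Step 3 — Series combination: Z_total = R + L + C = 743 - j9125 Ω = 9156∠-85.3° Ω.
Step 4 — Source phasor: V = 48∠90.0° V = 0 + j48 V.
Step 5 — Current: I = V / Z = -0.005225 + j0.0004255 A = 0.005243∠175.3° A.
Step 6 — Complex power: S = V·I* = 0.02042 - j0.2508 VA.
Step 7 — Real power: P = Re(S) = 0.02042 W.
Step 8 — Reactive power: Q = Im(S) = -0.2508 VAR.
Step 9 — Apparent power: |S| = 0.2517 VA.
Step 10 — Power factor: PF = P/|S| = 0.08115 (leading).

(a) P = 0.02042 W  (b) Q = -0.2508 VAR  (c) S = 0.2517 VA  (d) PF = 0.08115 (leading)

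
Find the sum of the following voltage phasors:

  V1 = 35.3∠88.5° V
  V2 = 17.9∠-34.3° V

Step 1 — Convert each phasor to rectangular form:
  V1 = 35.3·(cos(88.5°) + j·sin(88.5°)) = 0.924 + j35.29 V
  V2 = 17.9·(cos(-34.3°) + j·sin(-34.3°)) = 14.79 - j10.09 V
Step 2 — Sum components: V_total = 15.71 + j25.2 V.
Step 3 — Convert to polar: |V_total| = 29.7 V, ∠V_total = 58.1°.

V_total = 29.7∠58.1° V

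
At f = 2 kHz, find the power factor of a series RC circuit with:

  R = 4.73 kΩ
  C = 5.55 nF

Step 1 — Angular frequency: ω = 2π·f = 2π·2000 = 1.257e+04 rad/s.
Step 2 — Component impedances:
  R: Z = R = 4730 Ω
  C: Z = 1/(jωC) = -j/(ω·C) = 0 - j1.434e+04 Ω
Step 3 — Series combination: Z_total = R + C = 4730 - j1.434e+04 Ω = 1.51e+04∠-71.7° Ω.
Step 4 — Power factor: PF = cos(φ) = Re(Z)/|Z| = 4730/15098 = 0.3133.
Step 5 — Type: Im(Z) = -1.434e+04 ⇒ leading (phase φ = -71.7°).

PF = 0.3133 (leading, φ = -71.7°)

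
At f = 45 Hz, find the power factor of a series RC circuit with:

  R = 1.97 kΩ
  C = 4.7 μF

Step 1 — Angular frequency: ω = 2π·f = 2π·45 = 282.7 rad/s.
Step 2 — Component impedances:
  R: Z = R = 1970 Ω
  C: Z = 1/(jωC) = -j/(ω·C) = 0 - j752.5 Ω
Step 3 — Series combination: Z_total = R + C = 1970 - j752.5 Ω = 2109∠-20.9° Ω.
Step 4 — Power factor: PF = cos(φ) = Re(Z)/|Z| = 1970/2108.8 = 0.9342.
Step 5 — Type: Im(Z) = -752.5 ⇒ leading (phase φ = -20.9°).

PF = 0.9342 (leading, φ = -20.9°)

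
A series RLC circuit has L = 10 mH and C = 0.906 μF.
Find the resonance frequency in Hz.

Step 1 — Resonance condition Im(Z)=0 gives ω₀ = 1/√(LC).
Step 2 — ω₀ = 1/√(0.01·9.06e-07) = 1.051e+04 rad/s.
Step 3 — f₀ = ω₀/(2π) = 1672 Hz.

f₀ = 1672 Hz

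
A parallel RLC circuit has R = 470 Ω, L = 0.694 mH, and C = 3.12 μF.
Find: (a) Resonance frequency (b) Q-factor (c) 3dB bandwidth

Step 1 — Resonance: ω₀ = 1/√(LC) = 1/√(0.000694·3.12e-06) = 2.149e+04 rad/s.
Step 2 — f₀ = ω₀/(2π) = 3420 Hz.
Step 3 — Parallel Q: Q = R/(ω₀L) = 470/(2.149e+04·0.000694) = 31.51.
Step 4 — Bandwidth: Δω = ω₀/Q = 681.9 rad/s; BW = Δω/(2π) = 108.5 Hz.

(a) f₀ = 3420 Hz  (b) Q = 31.51  (c) BW = 108.5 Hz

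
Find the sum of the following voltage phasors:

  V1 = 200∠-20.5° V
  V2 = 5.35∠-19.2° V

Step 1 — Convert each phasor to rectangular form:
  V1 = 200·(cos(-20.5°) + j·sin(-20.5°)) = 187.3 - j70.04 V
  V2 = 5.35·(cos(-19.2°) + j·sin(-19.2°)) = 5.052 - j1.759 V
Step 2 — Sum components: V_total = 192.4 - j71.8 V.
Step 3 — Convert to polar: |V_total| = 205.3 V, ∠V_total = -20.5°.

V_total = 205.3∠-20.5° V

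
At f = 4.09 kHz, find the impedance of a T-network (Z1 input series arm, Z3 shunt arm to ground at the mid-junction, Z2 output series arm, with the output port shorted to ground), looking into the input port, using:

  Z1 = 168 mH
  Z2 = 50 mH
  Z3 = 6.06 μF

Step 1 — Angular frequency: ω = 2π·f = 2π·4090 = 2.57e+04 rad/s.
Step 2 — Component impedances:
  Z1: Z = jωL = j·2.57e+04·0.168 = 0 + j4317 Ω
  Z2: Z = jωL = j·2.57e+04·0.05 = 0 + j1285 Ω
  Z3: Z = 1/(jωC) = -j/(ω·C) = 0 - j6.421 Ω
Step 3 — With the output port shorted to ground, the output series arm Z2 runs from the junction to ground; the shunt arm Z3 also runs from the junction to ground. They appear in parallel: Z3 || Z2 = 0 - j6.454 Ω.
Step 4 — Series with input arm Z1: Z_in = Z1 + (Z3 || Z2) = 0 + j4311 Ω = 4311∠90.0° Ω.

Z = 0 + j4311 Ω = 4311∠90.0° Ω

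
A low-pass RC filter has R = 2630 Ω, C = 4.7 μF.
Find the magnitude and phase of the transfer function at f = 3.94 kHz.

Step 1 — Angular frequency: ω = 2π·3940 = 2.476e+04 rad/s.
Step 2 — Transfer function: H(jω) = 1/(1 + jωRC).
Step 3 — Denominator: 1 + jωRC = 1 + j·2.476e+04·2630·4.7e-06 = 1 + j306.
Step 4 — H = 1.068e-05 - j0.003268.
Step 5 — Magnitude: |H| = 0.003268 (-49.7 dB); phase: φ = -89.8°.

|H| = 0.003268 (-49.7 dB), φ = -89.8°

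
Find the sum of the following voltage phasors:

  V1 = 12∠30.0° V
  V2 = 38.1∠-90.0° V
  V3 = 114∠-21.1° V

Step 1 — Convert each phasor to rectangular form:
  V1 = 12·(cos(30.0°) + j·sin(30.0°)) = 10.39 + j6 V
  V2 = 38.1·(cos(-90.0°) + j·sin(-90.0°)) = 0 - j38.1 V
  V3 = 114·(cos(-21.1°) + j·sin(-21.1°)) = 106.4 - j41.04 V
Step 2 — Sum components: V_total = 116.7 - j73.14 V.
Step 3 — Convert to polar: |V_total| = 137.8 V, ∠V_total = -32.1°.

V_total = 137.8∠-32.1° V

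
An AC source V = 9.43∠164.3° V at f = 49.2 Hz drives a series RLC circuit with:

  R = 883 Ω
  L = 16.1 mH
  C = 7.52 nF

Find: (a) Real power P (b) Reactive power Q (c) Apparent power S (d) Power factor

Step 1 — Angular frequency: ω = 2π·f = 2π·49.2 = 309.1 rad/s.
Step 2 — Component impedances:
  R: Z = R = 883 Ω
  L: Z = jωL = j·309.1·0.0161 = 0 + j4.977 Ω
  C: Z = 1/(jωC) = -j/(ω·C) = 0 - j4.302e+05 Ω
Step 3 — Series combination: Z_total = R + L + C = 883 - j4.302e+05 Ω = 4.302e+05∠-89.9° Ω.
Step 4 — Source phasor: V = 9.43∠164.3° V = -9.078 + j2.552 V.
Step 5 — Current: I = V / Z = -5.975e-06 - j2.109e-05 A = 2.192e-05∠-105.8° A.
Step 6 — Complex power: S = V·I* = 4.243e-07 - j0.0002067 VA.
Step 7 — Real power: P = Re(S) = 4.243e-07 W.
Step 8 — Reactive power: Q = Im(S) = -0.0002067 VAR.
Step 9 — Apparent power: |S| = 0.0002067 VA.
Step 10 — Power factor: PF = P/|S| = 0.002053 (leading).

(a) P = 4.243e-07 W  (b) Q = -0.0002067 VAR  (c) S = 0.0002067 VA  (d) PF = 0.002053 (leading)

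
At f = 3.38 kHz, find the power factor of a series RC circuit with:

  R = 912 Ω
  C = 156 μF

Step 1 — Angular frequency: ω = 2π·f = 2π·3380 = 2.124e+04 rad/s.
Step 2 — Component impedances:
  R: Z = R = 912 Ω
  C: Z = 1/(jωC) = -j/(ω·C) = 0 - j0.3018 Ω
Step 3 — Series combination: Z_total = R + C = 912 - j0.3018 Ω = 912∠-0.0° Ω.
Step 4 — Power factor: PF = cos(φ) = Re(Z)/|Z| = 912/912 = 1.
Step 5 — Type: Im(Z) = -0.3018 ⇒ leading (phase φ = -0.0°).

PF = 1 (leading, φ = -0.0°)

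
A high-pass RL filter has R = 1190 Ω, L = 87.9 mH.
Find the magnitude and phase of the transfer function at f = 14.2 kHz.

Step 1 — Angular frequency: ω = 2π·1.42e+04 = 8.922e+04 rad/s.
Step 2 — Transfer function: H(jω) = jωL/(R + jωL).
Step 3 — Numerator jωL = j·7843; denominator R + jωL = 1190 + j7843.
Step 4 — H = 0.9775 + j0.1483.
Step 5 — Magnitude: |H| = 0.9887 (-0.1 dB); phase: φ = 8.6°.

|H| = 0.9887 (-0.1 dB), φ = 8.6°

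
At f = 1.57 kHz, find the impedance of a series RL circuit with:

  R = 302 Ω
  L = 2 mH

Step 1 — Angular frequency: ω = 2π·f = 2π·1570 = 9865 rad/s.
Step 2 — Component impedances:
  R: Z = R = 302 Ω
  L: Z = jωL = j·9865·0.002 = 0 + j19.73 Ω
Step 3 — Series combination: Z_total = R + L = 302 + j19.73 Ω = 302.6∠3.7° Ω.

Z = 302 + j19.73 Ω = 302.6∠3.7° Ω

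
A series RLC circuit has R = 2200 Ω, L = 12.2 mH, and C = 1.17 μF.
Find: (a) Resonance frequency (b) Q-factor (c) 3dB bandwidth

Step 1 — Resonance: ω₀ = 1/√(LC) = 1/√(0.0122·1.17e-06) = 8370 rad/s.
Step 2 — f₀ = ω₀/(2π) = 1332 Hz.
Step 3 — Series Q: Q = ω₀L/R = 8370·0.0122/2200 = 0.04642.
Step 4 — Bandwidth: Δω = ω₀/Q = 1.803e+05 rad/s; BW = Δω/(2π) = 2.87e+04 Hz.

(a) f₀ = 1332 Hz  (b) Q = 0.04642  (c) BW = 2.87e+04 Hz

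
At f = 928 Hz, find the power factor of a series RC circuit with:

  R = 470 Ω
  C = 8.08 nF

Step 1 — Angular frequency: ω = 2π·f = 2π·928 = 5831 rad/s.
Step 2 — Component impedances:
  R: Z = R = 470 Ω
  C: Z = 1/(jωC) = -j/(ω·C) = 0 - j2.123e+04 Ω
Step 3 — Series combination: Z_total = R + C = 470 - j2.123e+04 Ω = 2.123e+04∠-88.7° Ω.
Step 4 — Power factor: PF = cos(φ) = Re(Z)/|Z| = 470/2.123e+04 = 0.02214.
Step 5 — Type: Im(Z) = -2.123e+04 ⇒ leading (phase φ = -88.7°).

PF = 0.02214 (leading, φ = -88.7°)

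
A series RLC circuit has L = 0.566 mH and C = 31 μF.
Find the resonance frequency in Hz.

Step 1 — Resonance condition Im(Z)=0 gives ω₀ = 1/√(LC).
Step 2 — ω₀ = 1/√(0.000566·3.1e-05) = 7549 rad/s.
Step 3 — f₀ = ω₀/(2π) = 1202 Hz.

f₀ = 1202 Hz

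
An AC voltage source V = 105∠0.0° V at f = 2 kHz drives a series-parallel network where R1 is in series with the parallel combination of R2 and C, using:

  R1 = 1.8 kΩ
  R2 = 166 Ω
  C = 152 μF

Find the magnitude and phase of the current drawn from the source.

Step 1 — Angular frequency: ω = 2π·f = 2π·2000 = 1.257e+04 rad/s.
Step 2 — Component impedances:
  R1: Z = R = 1800 Ω
  R2: Z = R = 166 Ω
  C: Z = 1/(jωC) = -j/(ω·C) = 0 - j0.5235 Ω
Step 3 — Parallel branch: R2 || C = 1/(1/R2 + 1/C) = 0.001651 - j0.5235 Ω.
Step 4 — Series with R1: Z_total = R1 + (R2 || C) = 1800 - j0.5235 Ω = 1800∠-0.0° Ω.
Step 5 — Source phasor: V = 105∠0.0° V = 105 V.
Step 6 — Ohm's law: I = V / Z_total = (105) / (1800 - j0.5235) = 0.05833 + j1.697e-05 A.
Step 7 — Convert to polar: |I| = 0.05833 A, ∠I = 0.0°.

I = 0.05833∠0.0° A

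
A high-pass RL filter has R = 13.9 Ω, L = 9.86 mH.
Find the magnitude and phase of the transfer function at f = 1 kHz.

Step 1 — Angular frequency: ω = 2π·1000 = 6283 rad/s.
Step 2 — Transfer function: H(jω) = jωL/(R + jωL).
Step 3 — Numerator jωL = j·61.95; denominator R + jωL = 13.9 + j61.95.
Step 4 — H = 0.9521 + j0.2136.
Step 5 — Magnitude: |H| = 0.9757 (-0.2 dB); phase: φ = 12.6°.

|H| = 0.9757 (-0.2 dB), φ = 12.6°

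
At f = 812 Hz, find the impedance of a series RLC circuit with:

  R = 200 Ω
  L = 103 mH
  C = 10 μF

Step 1 — Angular frequency: ω = 2π·f = 2π·812 = 5102 rad/s.
Step 2 — Component impedances:
  R: Z = R = 200 Ω
  L: Z = jωL = j·5102·0.103 = 0 + j525.5 Ω
  C: Z = 1/(jωC) = -j/(ω·C) = 0 - j19.6 Ω
Step 3 — Series combination: Z_total = R + L + C = 200 + j505.9 Ω = 544∠68.4° Ω.

Z = 200 + j505.9 Ω = 544∠68.4° Ω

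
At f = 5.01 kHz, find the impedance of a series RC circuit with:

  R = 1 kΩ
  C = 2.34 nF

Step 1 — Angular frequency: ω = 2π·f = 2π·5010 = 3.148e+04 rad/s.
Step 2 — Component impedances:
  R: Z = R = 1000 Ω
  C: Z = 1/(jωC) = -j/(ω·C) = 0 - j1.358e+04 Ω
Step 3 — Series combination: Z_total = R + C = 1000 - j1.358e+04 Ω = 1.361e+04∠-85.8° Ω.

Z = 1000 - j1.358e+04 Ω = 1.361e+04∠-85.8° Ω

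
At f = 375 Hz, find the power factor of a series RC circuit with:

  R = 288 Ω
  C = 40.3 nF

Step 1 — Angular frequency: ω = 2π·f = 2π·375 = 2356 rad/s.
Step 2 — Component impedances:
  R: Z = R = 288 Ω
  C: Z = 1/(jωC) = -j/(ω·C) = 0 - j1.053e+04 Ω
Step 3 — Series combination: Z_total = R + C = 288 - j1.053e+04 Ω = 1.054e+04∠-88.4° Ω.
Step 4 — Power factor: PF = cos(φ) = Re(Z)/|Z| = 288/10535 = 0.02734.
Step 5 — Type: Im(Z) = -1.053e+04 ⇒ leading (phase φ = -88.4°).

PF = 0.02734 (leading, φ = -88.4°)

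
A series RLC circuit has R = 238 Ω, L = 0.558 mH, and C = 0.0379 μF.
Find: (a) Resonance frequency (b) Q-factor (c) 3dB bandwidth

Step 1 — Resonance condition Im(Z)=0 gives ω₀ = 1/√(LC).
Step 2 — ω₀ = 1/√(0.000558·3.79e-08) = 2.175e+05 rad/s.
Step 3 — f₀ = ω₀/(2π) = 3.461e+04 Hz.
Step 4 — Series Q: Q = ω₀L/R = 2.175e+05·0.000558/238 = 0.5098.
Step 5 — 3dB bandwidth: Δω = ω₀/Q = 4.265e+05 rad/s; BW = Δω/(2π) = 6.788e+04 Hz.

(a) f₀ = 3.461e+04 Hz  (b) Q = 0.5098  (c) BW = 6.788e+04 Hz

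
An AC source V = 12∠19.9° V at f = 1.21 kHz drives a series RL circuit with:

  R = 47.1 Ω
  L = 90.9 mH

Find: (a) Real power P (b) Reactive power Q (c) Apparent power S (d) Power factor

Step 1 — Angular frequency: ω = 2π·f = 2π·1210 = 7603 rad/s.
Step 2 — Component impedances:
  R: Z = R = 47.1 Ω
  L: Z = jωL = j·7603·0.0909 = 0 + j691.1 Ω
Step 3 — Series combination: Z_total = R + L = 47.1 + j691.1 Ω = 692.7∠86.1° Ω.
Step 4 — Source phasor: V = 12∠19.9° V = 11.28 + j4.085 V.
Step 5 — Current: I = V / Z = 0.006991 - j0.01585 A = 0.01732∠-66.2° A.
Step 6 — Complex power: S = V·I* = 0.01414 + j0.2074 VA.
Step 7 — Real power: P = Re(S) = 0.01414 W.
Step 8 — Reactive power: Q = Im(S) = 0.2074 VAR.
Step 9 — Apparent power: |S| = 0.2079 VA.
Step 10 — Power factor: PF = P/|S| = 0.068 (lagging).

(a) P = 0.01414 W  (b) Q = 0.2074 VAR  (c) S = 0.2079 VA  (d) PF = 0.068 (lagging)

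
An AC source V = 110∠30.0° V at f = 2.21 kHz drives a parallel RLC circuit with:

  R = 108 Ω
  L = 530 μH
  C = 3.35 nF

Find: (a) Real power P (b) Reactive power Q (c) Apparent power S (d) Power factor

Step 1 — Angular frequency: ω = 2π·f = 2π·2210 = 1.389e+04 rad/s.
Step 2 — Component impedances:
  R: Z = R = 108 Ω
  L: Z = jωL = j·1.389e+04·0.00053 = 0 + j7.359 Ω
  C: Z = 1/(jωC) = -j/(ω·C) = 0 - j2.15e+04 Ω
Step 3 — Parallel combination: 1/Z_total = 1/R + 1/L + 1/C; Z_total = 0.4995 + j7.328 Ω = 7.345∠86.1° Ω.
Step 4 — Source phasor: V = 110∠30.0° V = 95.26 + j55 V.
Step 5 — Current: I = V / Z = 8.353 - j12.43 A = 14.98∠-56.1° A.
Step 6 — Complex power: S = V·I* = 112 + j1644 VA.
Step 7 — Real power: P = Re(S) = 112 W.
Step 8 — Reactive power: Q = Im(S) = 1644 VAR.
Step 9 — Apparent power: |S| = 1647 VA.
Step 10 — Power factor: PF = P/|S| = 0.06801 (lagging).

(a) P = 112 W  (b) Q = 1644 VAR  (c) S = 1647 VA  (d) PF = 0.06801 (lagging)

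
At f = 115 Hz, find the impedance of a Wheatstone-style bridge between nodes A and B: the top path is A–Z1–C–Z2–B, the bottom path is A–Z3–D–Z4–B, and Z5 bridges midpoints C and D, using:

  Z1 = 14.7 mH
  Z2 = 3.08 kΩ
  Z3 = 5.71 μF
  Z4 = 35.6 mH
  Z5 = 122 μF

Step 1 — Angular frequency: ω = 2π·f = 2π·115 = 722.6 rad/s.
Step 2 — Component impedances:
  Z1: Z = jωL = j·722.6·0.0147 = 0 + j10.62 Ω
  Z2: Z = R = 3080 Ω
  Z3: Z = 1/(jωC) = -j/(ω·C) = 0 - j242.4 Ω
  Z4: Z = jωL = j·722.6·0.0356 = 0 + j25.72 Ω
  Z5: Z = 1/(jωC) = -j/(ω·C) = 0 - j11.34 Ω
Step 3 — Bridge requires nodal analysis (the Z5 bridge couples midpoints C and D, so the two paths cannot be reduced to a simple series/parallel combination). Setting node B to ground and injecting 1 A at node A, the 3-node admittance system at A, C, D solves to V_A = Z_AB = 0.06745 + j25 Ω = 25∠89.8° Ω.

Z = 0.06745 + j25 Ω = 25∠89.8° Ω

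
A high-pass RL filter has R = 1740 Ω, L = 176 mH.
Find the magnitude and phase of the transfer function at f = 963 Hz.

Step 1 — Angular frequency: ω = 2π·963 = 6051 rad/s.
Step 2 — Transfer function: H(jω) = jωL/(R + jωL).
Step 3 — Numerator jωL = j·1065; denominator R + jωL = 1740 + j1065.
Step 4 — H = 0.2725 + j0.4452.
Step 5 — Magnitude: |H| = 0.522 (-5.6 dB); phase: φ = 58.5°.

|H| = 0.522 (-5.6 dB), φ = 58.5°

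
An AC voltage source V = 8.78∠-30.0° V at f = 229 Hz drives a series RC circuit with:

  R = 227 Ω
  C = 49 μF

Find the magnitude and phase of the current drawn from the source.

Step 1 — Angular frequency: ω = 2π·f = 2π·229 = 1439 rad/s.
Step 2 — Component impedances:
  R: Z = R = 227 Ω
  C: Z = 1/(jωC) = -j/(ω·C) = 0 - j14.18 Ω
Step 3 — Series combination: Z_total = R + C = 227 - j14.18 Ω = 227.4∠-3.6° Ω.
Step 4 — Source phasor: V = 8.78∠-30.0° V = 7.604 - j4.39 V.
Step 5 — Ohm's law: I = V / Z_total = (7.604 - j4.39) / (227 - j14.18) = 0.03457 - j0.01718 A.
Step 6 — Convert to polar: |I| = 0.0386 A, ∠I = -26.4°.

I = 0.0386∠-26.4° A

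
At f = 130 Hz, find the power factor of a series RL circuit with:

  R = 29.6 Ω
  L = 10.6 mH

Step 1 — Angular frequency: ω = 2π·f = 2π·130 = 816.8 rad/s.
Step 2 — Component impedances:
  R: Z = R = 29.6 Ω
  L: Z = jωL = j·816.8·0.0106 = 0 + j8.658 Ω
Step 3 — Series combination: Z_total = R + L = 29.6 + j8.658 Ω = 30.84∠16.3° Ω.
Step 4 — Power factor: PF = cos(φ) = Re(Z)/|Z| = 29.6/30.84 = 0.9598.
Step 5 — Type: Im(Z) = 8.658 ⇒ lagging (phase φ = 16.3°).

PF = 0.9598 (lagging, φ = 16.3°)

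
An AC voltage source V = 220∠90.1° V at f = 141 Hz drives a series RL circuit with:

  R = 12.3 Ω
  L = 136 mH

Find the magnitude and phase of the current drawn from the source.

Step 1 — Angular frequency: ω = 2π·f = 2π·141 = 885.9 rad/s.
Step 2 — Component impedances:
  R: Z = R = 12.3 Ω
  L: Z = jωL = j·885.9·0.136 = 0 + j120.5 Ω
Step 3 — Series combination: Z_total = R + L = 12.3 + j120.5 Ω = 121.1∠84.2° Ω.
Step 4 — Source phasor: V = 220∠90.1° V = -0.384 + j220 V.
Step 5 — Ohm's law: I = V / Z_total = (-0.384 + j220) / (12.3 + j120.5) = 1.807 + j0.1876 A.
Step 6 — Convert to polar: |I| = 1.816 A, ∠I = 5.9°.

I = 1.816∠5.9° A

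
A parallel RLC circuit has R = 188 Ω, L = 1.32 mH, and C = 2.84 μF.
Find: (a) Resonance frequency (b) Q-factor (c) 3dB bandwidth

Step 1 — Resonance: ω₀ = 1/√(LC) = 1/√(0.00132·2.84e-06) = 1.633e+04 rad/s.
Step 2 — f₀ = ω₀/(2π) = 2599 Hz.
Step 3 — Parallel Q: Q = R/(ω₀L) = 188/(1.633e+04·0.00132) = 8.72.
Step 4 — Bandwidth: Δω = ω₀/Q = 1873 rad/s; BW = Δω/(2π) = 298.1 Hz.

(a) f₀ = 2599 Hz  (b) Q = 8.72  (c) BW = 298.1 Hz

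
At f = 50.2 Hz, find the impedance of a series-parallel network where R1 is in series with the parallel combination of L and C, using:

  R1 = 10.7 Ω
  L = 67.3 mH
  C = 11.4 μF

Step 1 — Angular frequency: ω = 2π·f = 2π·50.2 = 315.4 rad/s.
Step 2 — Component impedances:
  R1: Z = R = 10.7 Ω
  L: Z = jωL = j·315.4·0.0673 = 0 + j21.23 Ω
  C: Z = 1/(jωC) = -j/(ω·C) = 0 - j278.1 Ω
Step 3 — Parallel branch: L || C = 1/(1/L + 1/C) = 0 + j22.98 Ω.
Step 4 — Series with R1: Z_total = R1 + (L || C) = 10.7 + j22.98 Ω = 25.35∠65.0° Ω.

Z = 10.7 + j22.98 Ω = 25.35∠65.0° Ω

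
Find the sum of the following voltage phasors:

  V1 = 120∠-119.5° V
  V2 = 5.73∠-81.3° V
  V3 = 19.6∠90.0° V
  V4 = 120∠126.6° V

Step 1 — Convert each phasor to rectangular form:
  V1 = 120·(cos(-119.5°) + j·sin(-119.5°)) = -59.09 - j104.4 V
  V2 = 5.73·(cos(-81.3°) + j·sin(-81.3°)) = 0.8667 - j5.664 V
  V3 = 19.6·(cos(90.0°) + j·sin(90.0°)) = 0 + j19.6 V
  V4 = 120·(cos(126.6°) + j·sin(126.6°)) = -71.55 + j96.34 V
Step 2 — Sum components: V_total = -129.8 + j5.831 V.
Step 3 — Convert to polar: |V_total| = 129.9 V, ∠V_total = 177.4°.

V_total = 129.9∠177.4° V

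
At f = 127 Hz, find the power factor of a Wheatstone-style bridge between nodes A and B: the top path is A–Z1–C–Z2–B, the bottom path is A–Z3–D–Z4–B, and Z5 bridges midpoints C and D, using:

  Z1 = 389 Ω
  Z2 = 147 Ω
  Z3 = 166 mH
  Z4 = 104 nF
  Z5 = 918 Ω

Step 1 — Angular frequency: ω = 2π·f = 2π·127 = 798 rad/s.
Step 2 — Component impedances:
  Z1: Z = R = 389 Ω
  Z2: Z = R = 147 Ω
  Z3: Z = jωL = j·798·0.166 = 0 + j132.5 Ω
  Z4: Z = 1/(jωC) = -j/(ω·C) = 0 - j1.205e+04 Ω
  Z5: Z = R = 918 Ω
Step 3 — Bridge requires nodal analysis (the Z5 bridge couples midpoints C and D, so the two paths cannot be reduced to a simple series/parallel combination). Setting node B to ground and injecting 1 A at node A, the 3-node admittance system at A, C, D solves to V_A = Z_AB = 419 - j2.776 Ω = 419∠-0.4° Ω.
Step 4 — Power factor: PF = cos(φ) = Re(Z)/|Z| = 419/419 = 1.
Step 5 — Type: Im(Z) = -2.776 ⇒ leading (phase φ = -0.4°).

PF = 1 (leading, φ = -0.4°)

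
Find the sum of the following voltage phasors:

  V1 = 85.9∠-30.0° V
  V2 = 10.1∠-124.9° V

Step 1 — Convert each phasor to rectangular form:
  V1 = 85.9·(cos(-30.0°) + j·sin(-30.0°)) = 74.39 - j42.95 V
  V2 = 10.1·(cos(-124.9°) + j·sin(-124.9°)) = -5.779 - j8.284 V
Step 2 — Sum components: V_total = 68.61 - j51.23 V.
Step 3 — Convert to polar: |V_total| = 85.63 V, ∠V_total = -36.7°.

V_total = 85.63∠-36.7° V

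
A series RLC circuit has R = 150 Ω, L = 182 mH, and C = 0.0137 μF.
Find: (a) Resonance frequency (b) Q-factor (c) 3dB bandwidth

Step 1 — Resonance: ω₀ = 1/√(LC) = 1/√(0.182·1.37e-08) = 2.003e+04 rad/s.
Step 2 — f₀ = ω₀/(2π) = 3187 Hz.
Step 3 — Series Q: Q = ω₀L/R = 2.003e+04·0.182/150 = 24.3.
Step 4 — Bandwidth: Δω = ω₀/Q = 824.2 rad/s; BW = Δω/(2π) = 131.2 Hz.

(a) f₀ = 3187 Hz  (b) Q = 24.3  (c) BW = 131.2 Hz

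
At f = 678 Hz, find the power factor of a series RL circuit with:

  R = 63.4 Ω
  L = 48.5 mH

Step 1 — Angular frequency: ω = 2π·f = 2π·678 = 4260 rad/s.
Step 2 — Component impedances:
  R: Z = R = 63.4 Ω
  L: Z = jωL = j·4260·0.0485 = 0 + j206.6 Ω
Step 3 — Series combination: Z_total = R + L = 63.4 + j206.6 Ω = 216.1∠72.9° Ω.
Step 4 — Power factor: PF = cos(φ) = Re(Z)/|Z| = 63.4/216.1 = 0.2934.
Step 5 — Type: Im(Z) = 206.6 ⇒ lagging (phase φ = 72.9°).

PF = 0.2934 (lagging, φ = 72.9°)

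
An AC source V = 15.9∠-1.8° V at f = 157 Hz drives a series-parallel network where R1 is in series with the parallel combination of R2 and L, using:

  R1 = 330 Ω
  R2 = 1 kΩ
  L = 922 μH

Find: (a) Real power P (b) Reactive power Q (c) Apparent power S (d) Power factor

Step 1 — Angular frequency: ω = 2π·f = 2π·157 = 986.5 rad/s.
Step 2 — Component impedances:
  R1: Z = R = 330 Ω
  R2: Z = R = 1000 Ω
  L: Z = jωL = j·986.5·0.000922 = 0 + j0.9095 Ω
Step 3 — Parallel branch: R2 || L = 1/(1/R2 + 1/L) = 0.0008272 + j0.9095 Ω.
Step 4 — Series with R1: Z_total = R1 + (R2 || L) = 330 + j0.9095 Ω = 330∠0.2° Ω.
Step 5 — Source phasor: V = 15.9∠-1.8° V = 15.89 - j0.4994 V.
Step 6 — Current: I = V / Z = 0.04815 - j0.001646 A = 0.04818∠-2.0° A.
Step 7 — Complex power: S = V·I* = 0.7661 + j0.002111 VA.
Step 8 — Real power: P = Re(S) = 0.7661 W.
Step 9 — Reactive power: Q = Im(S) = 0.002111 VAR.
Step 10 — Apparent power: |S| = 0.7661 VA.
Step 11 — Power factor: PF = P/|S| = 1 (lagging).

(a) P = 0.7661 W  (b) Q = 0.002111 VAR  (c) S = 0.7661 VA  (d) PF = 1 (lagging)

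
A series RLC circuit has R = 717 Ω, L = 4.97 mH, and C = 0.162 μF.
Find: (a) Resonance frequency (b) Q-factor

Step 1 — Resonance condition Im(Z)=0 gives ω₀ = 1/√(LC).
Step 2 — ω₀ = 1/√(0.00497·1.62e-07) = 3.524e+04 rad/s.
Step 3 — f₀ = ω₀/(2π) = 5609 Hz.
Step 4 — Series Q: Q = ω₀L/R = 3.524e+04·0.00497/717 = 0.2443.

(a) f₀ = 5609 Hz  (b) Q = 0.2443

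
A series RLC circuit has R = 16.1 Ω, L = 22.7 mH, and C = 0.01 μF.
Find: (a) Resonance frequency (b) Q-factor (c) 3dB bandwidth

Step 1 — Resonance condition Im(Z)=0 gives ω₀ = 1/√(LC).
Step 2 — ω₀ = 1/√(0.0227·1e-08) = 6.637e+04 rad/s.
Step 3 — f₀ = ω₀/(2π) = 1.056e+04 Hz.
Step 4 — Series Q: Q = ω₀L/R = 6.637e+04·0.0227/16.1 = 93.58.
Step 5 — 3dB bandwidth: Δω = ω₀/Q = 709.3 rad/s; BW = Δω/(2π) = 112.9 Hz.

(a) f₀ = 1.056e+04 Hz  (b) Q = 93.58  (c) BW = 112.9 Hz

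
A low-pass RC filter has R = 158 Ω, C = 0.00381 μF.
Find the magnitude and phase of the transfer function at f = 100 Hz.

Step 1 — Angular frequency: ω = 2π·100 = 628.3 rad/s.
Step 2 — Transfer function: H(jω) = 1/(1 + jωRC).
Step 3 — Denominator: 1 + jωRC = 1 + j·628.3·158·3.81e-09 = 1 + j0.0003782.
Step 4 — H = 1 - j0.0003782.
Step 5 — Magnitude: |H| = 1 (-0.0 dB); phase: φ = -0.0°.

|H| = 1 (-0.0 dB), φ = -0.0°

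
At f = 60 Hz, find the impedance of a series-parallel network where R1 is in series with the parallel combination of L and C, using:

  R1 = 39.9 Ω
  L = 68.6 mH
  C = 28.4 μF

Step 1 — Angular frequency: ω = 2π·f = 2π·60 = 377 rad/s.
Step 2 — Component impedances:
  R1: Z = R = 39.9 Ω
  L: Z = jωL = j·377·0.0686 = 0 + j25.86 Ω
  C: Z = 1/(jωC) = -j/(ω·C) = 0 - j93.4 Ω
Step 3 — Parallel branch: L || C = 1/(1/L + 1/C) = 0 + j35.76 Ω.
Step 4 — Series with R1: Z_total = R1 + (L || C) = 39.9 + j35.76 Ω = 53.58∠41.9° Ω.

Z = 39.9 + j35.76 Ω = 53.58∠41.9° Ω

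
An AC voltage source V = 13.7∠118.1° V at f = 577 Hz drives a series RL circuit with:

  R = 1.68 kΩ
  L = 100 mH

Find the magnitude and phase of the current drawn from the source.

Step 1 — Angular frequency: ω = 2π·f = 2π·577 = 3625 rad/s.
Step 2 — Component impedances:
  R: Z = R = 1680 Ω
  L: Z = jωL = j·3625·0.1 = 0 + j362.5 Ω
Step 3 — Series combination: Z_total = R + L = 1680 + j362.5 Ω = 1719∠12.2° Ω.
Step 4 — Source phasor: V = 13.7∠118.1° V = -6.453 + j12.09 V.
Step 5 — Ohm's law: I = V / Z_total = (-6.453 + j12.09) / (1680 + j362.5) = -0.002187 + j0.007665 A.
Step 6 — Convert to polar: |I| = 0.007971 A, ∠I = 105.9°.

I = 0.007971∠105.9° A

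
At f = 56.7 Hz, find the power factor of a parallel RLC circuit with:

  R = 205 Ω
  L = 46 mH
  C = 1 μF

Step 1 — Angular frequency: ω = 2π·f = 2π·56.7 = 356.3 rad/s.
Step 2 — Component impedances:
  R: Z = R = 205 Ω
  L: Z = jωL = j·356.3·0.046 = 0 + j16.39 Ω
  C: Z = 1/(jωC) = -j/(ω·C) = 0 - j2807 Ω
Step 3 — Parallel combination: 1/Z_total = 1/R + 1/L + 1/C; Z_total = 1.317 + j16.38 Ω = 16.43∠85.4° Ω.
Step 4 — Power factor: PF = cos(φ) = Re(Z)/|Z| = 1.317/16.431 = 0.08015.
Step 5 — Type: Im(Z) = 16.38 ⇒ lagging (phase φ = 85.4°).

PF = 0.08015 (lagging, φ = 85.4°)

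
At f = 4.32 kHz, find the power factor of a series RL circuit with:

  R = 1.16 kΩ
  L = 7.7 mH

Step 1 — Angular frequency: ω = 2π·f = 2π·4320 = 2.714e+04 rad/s.
Step 2 — Component impedances:
  R: Z = R = 1160 Ω
  L: Z = jωL = j·2.714e+04·0.0077 = 0 + j209 Ω
Step 3 — Series combination: Z_total = R + L = 1160 + j209 Ω = 1179∠10.2° Ω.
Step 4 — Power factor: PF = cos(φ) = Re(Z)/|Z| = 1160/1178.68 = 0.9842.
Step 5 — Type: Im(Z) = 209 ⇒ lagging (phase φ = 10.2°).

PF = 0.9842 (lagging, φ = 10.2°)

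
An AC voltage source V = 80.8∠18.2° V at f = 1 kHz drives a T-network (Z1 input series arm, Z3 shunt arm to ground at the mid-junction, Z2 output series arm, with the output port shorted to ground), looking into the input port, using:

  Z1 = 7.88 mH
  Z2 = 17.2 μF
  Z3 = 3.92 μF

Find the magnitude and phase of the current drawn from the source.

Step 1 — Angular frequency: ω = 2π·f = 2π·1000 = 6283 rad/s.
Step 2 — Component impedances:
  Z1: Z = jωL = j·6283·0.00788 = 0 + j49.51 Ω
  Z2: Z = 1/(jωC) = -j/(ω·C) = 0 - j9.253 Ω
  Z3: Z = 1/(jωC) = -j/(ω·C) = 0 - j40.6 Ω
Step 3 — With the output port shorted to ground, the output series arm Z2 runs from the junction to ground; the shunt arm Z3 also runs from the junction to ground. They appear in parallel: Z3 || Z2 = 0 - j7.536 Ω.
Step 4 — Series with input arm Z1: Z_in = Z1 + (Z3 || Z2) = 0 + j41.98 Ω = 41.98∠90.0° Ω.
Step 5 — Source phasor: V = 80.8∠18.2° V = 76.76 + j25.24 V.
Step 6 — Ohm's law: I = V / Z_total = (76.76 + j25.24) / (0 + j41.98) = 0.6012 - j1.829 A.
Step 7 — Convert to polar: |I| = 1.925 A, ∠I = -71.8°.

I = 1.925∠-71.8° A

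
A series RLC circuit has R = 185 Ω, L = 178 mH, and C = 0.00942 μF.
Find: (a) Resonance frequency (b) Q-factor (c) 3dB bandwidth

Step 1 — Resonance: ω₀ = 1/√(LC) = 1/√(0.178·9.42e-09) = 2.442e+04 rad/s.
Step 2 — f₀ = ω₀/(2π) = 3887 Hz.
Step 3 — Series Q: Q = ω₀L/R = 2.442e+04·0.178/185 = 23.5.
Step 4 — Bandwidth: Δω = ω₀/Q = 1039 rad/s; BW = Δω/(2π) = 165.4 Hz.

(a) f₀ = 3887 Hz  (b) Q = 23.5  (c) BW = 165.4 Hz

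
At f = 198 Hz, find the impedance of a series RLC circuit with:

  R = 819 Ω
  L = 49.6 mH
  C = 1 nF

Step 1 — Angular frequency: ω = 2π·f = 2π·198 = 1244 rad/s.
Step 2 — Component impedances:
  R: Z = R = 819 Ω
  L: Z = jωL = j·1244·0.0496 = 0 + j61.71 Ω
  C: Z = 1/(jωC) = -j/(ω·C) = 0 - j8.038e+05 Ω
Step 3 — Series combination: Z_total = R + L + C = 819 - j8.038e+05 Ω = 8.038e+05∠-89.9° Ω.

Z = 819 - j8.038e+05 Ω = 8.038e+05∠-89.9° Ω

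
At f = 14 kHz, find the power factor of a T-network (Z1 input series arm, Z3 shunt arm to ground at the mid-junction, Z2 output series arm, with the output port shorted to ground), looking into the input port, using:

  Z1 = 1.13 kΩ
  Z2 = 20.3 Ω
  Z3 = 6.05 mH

Step 1 — Angular frequency: ω = 2π·f = 2π·1.4e+04 = 8.796e+04 rad/s.
Step 2 — Component impedances:
  Z1: Z = R = 1130 Ω
  Z2: Z = R = 20.3 Ω
  Z3: Z = jωL = j·8.796e+04·0.00605 = 0 + j532.2 Ω
Step 3 — With the output port shorted to ground, the output series arm Z2 runs from the junction to ground; the shunt arm Z3 also runs from the junction to ground. They appear in parallel: Z3 || Z2 = 20.27 + j0.7732 Ω.
Step 4 — Series with input arm Z1: Z_in = Z1 + (Z3 || Z2) = 1150 + j0.7732 Ω = 1150∠0.0° Ω.
Step 5 — Power factor: PF = cos(φ) = Re(Z)/|Z| = 1150/1150 = 1.
Step 6 — Type: Im(Z) = 0.7732 ⇒ lagging (phase φ = 0.0°).

PF = 1 (lagging, φ = 0.0°)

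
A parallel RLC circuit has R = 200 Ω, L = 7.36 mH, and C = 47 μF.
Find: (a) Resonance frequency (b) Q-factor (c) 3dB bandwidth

Step 1 — Resonance: ω₀ = 1/√(LC) = 1/√(0.00736·4.7e-05) = 1700 rad/s.
Step 2 — f₀ = ω₀/(2π) = 270.6 Hz.
Step 3 — Parallel Q: Q = R/(ω₀L) = 200/(1700·0.00736) = 15.98.
Step 4 — Bandwidth: Δω = ω₀/Q = 106.4 rad/s; BW = Δω/(2π) = 16.93 Hz.

(a) f₀ = 270.6 Hz  (b) Q = 15.98  (c) BW = 16.93 Hz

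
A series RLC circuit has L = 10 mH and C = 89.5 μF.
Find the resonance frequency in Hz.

Step 1 — Resonance condition Im(Z)=0 gives ω₀ = 1/√(LC).
Step 2 — ω₀ = 1/√(0.01·8.95e-05) = 1057 rad/s.
Step 3 — f₀ = ω₀/(2π) = 168.2 Hz.

f₀ = 168.2 Hz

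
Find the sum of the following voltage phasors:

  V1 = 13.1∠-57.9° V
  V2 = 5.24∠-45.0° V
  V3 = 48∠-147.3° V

Step 1 — Convert each phasor to rectangular form:
  V1 = 13.1·(cos(-57.9°) + j·sin(-57.9°)) = 6.961 - j11.1 V
  V2 = 5.24·(cos(-45.0°) + j·sin(-45.0°)) = 3.705 - j3.705 V
  V3 = 48·(cos(-147.3°) + j·sin(-147.3°)) = -40.39 - j25.93 V
Step 2 — Sum components: V_total = -29.73 - j40.73 V.
Step 3 — Convert to polar: |V_total| = 50.43 V, ∠V_total = -126.1°.

V_total = 50.43∠-126.1° V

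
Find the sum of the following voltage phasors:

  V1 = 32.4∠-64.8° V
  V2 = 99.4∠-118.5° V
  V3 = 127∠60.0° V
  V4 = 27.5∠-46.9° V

Step 1 — Convert each phasor to rectangular form:
  V1 = 32.4·(cos(-64.8°) + j·sin(-64.8°)) = 13.8 - j29.32 V
  V2 = 99.4·(cos(-118.5°) + j·sin(-118.5°)) = -47.43 - j87.35 V
  V3 = 127·(cos(60.0°) + j·sin(60.0°)) = 63.5 + j110 V
  V4 = 27.5·(cos(-46.9°) + j·sin(-46.9°)) = 18.79 - j20.08 V
Step 2 — Sum components: V_total = 48.66 - j26.77 V.
Step 3 — Convert to polar: |V_total| = 55.53 V, ∠V_total = -28.8°.

V_total = 55.53∠-28.8° V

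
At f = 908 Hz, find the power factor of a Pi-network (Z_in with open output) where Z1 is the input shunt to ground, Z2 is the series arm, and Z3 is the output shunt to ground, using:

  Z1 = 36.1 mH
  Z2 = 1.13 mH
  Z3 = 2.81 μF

Step 1 — Angular frequency: ω = 2π·f = 2π·908 = 5705 rad/s.
Step 2 — Component impedances:
  Z1: Z = jωL = j·5705·0.0361 = 0 + j206 Ω
  Z2: Z = jωL = j·5705·0.00113 = 0 + j6.447 Ω
  Z3: Z = 1/(jωC) = -j/(ω·C) = 0 - j62.38 Ω
Step 3 — With open output, the series arm Z2 and the output shunt Z3 appear in series to ground: Z2 + Z3 = 0 - j55.93 Ω.
Step 4 — Parallel with input shunt Z1: Z_in = Z1 || (Z2 + Z3) = 0 - j76.78 Ω = 76.78∠-90.0° Ω.
Step 5 — Power factor: PF = cos(φ) = Re(Z)/|Z| = 0/76.78 = 0.
Step 6 — Type: Im(Z) = -76.78 ⇒ leading (phase φ = -90.0°).

PF = 0 (leading, φ = -90.0°)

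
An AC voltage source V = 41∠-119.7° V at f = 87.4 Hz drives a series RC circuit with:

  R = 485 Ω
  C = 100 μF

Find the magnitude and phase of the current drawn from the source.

Step 1 — Angular frequency: ω = 2π·f = 2π·87.4 = 549.2 rad/s.
Step 2 — Component impedances:
  R: Z = R = 485 Ω
  C: Z = 1/(jωC) = -j/(ω·C) = 0 - j18.21 Ω
Step 3 — Series combination: Z_total = R + C = 485 - j18.21 Ω = 485.3∠-2.2° Ω.
Step 4 — Source phasor: V = 41∠-119.7° V = -20.31 - j35.61 V.
Step 5 — Ohm's law: I = V / Z_total = (-20.31 - j35.61) / (485 - j18.21) = -0.03907 - j0.0749 A.
Step 6 — Convert to polar: |I| = 0.08448 A, ∠I = -117.5°.

I = 0.08448∠-117.5° A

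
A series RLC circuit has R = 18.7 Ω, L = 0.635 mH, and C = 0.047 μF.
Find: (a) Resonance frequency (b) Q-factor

Step 1 — Resonance condition Im(Z)=0 gives ω₀ = 1/√(LC).
Step 2 — ω₀ = 1/√(0.000635·4.7e-08) = 1.83e+05 rad/s.
Step 3 — f₀ = ω₀/(2π) = 2.913e+04 Hz.
Step 4 — Series Q: Q = ω₀L/R = 1.83e+05·0.000635/18.7 = 6.216.

(a) f₀ = 2.913e+04 Hz  (b) Q = 6.216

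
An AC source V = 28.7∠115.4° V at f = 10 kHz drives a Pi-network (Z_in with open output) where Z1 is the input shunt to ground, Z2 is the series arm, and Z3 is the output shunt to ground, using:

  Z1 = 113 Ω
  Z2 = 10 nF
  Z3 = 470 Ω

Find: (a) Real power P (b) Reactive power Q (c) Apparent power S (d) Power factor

Step 1 — Angular frequency: ω = 2π·f = 2π·1e+04 = 6.283e+04 rad/s.
Step 2 — Component impedances:
  Z1: Z = R = 113 Ω
  Z2: Z = 1/(jωC) = -j/(ω·C) = 0 - j1592 Ω
  Z3: Z = R = 470 Ω
Step 3 — With open output, the series arm Z2 and the output shunt Z3 appear in series to ground: Z2 + Z3 = 470 - j1592 Ω.
Step 4 — Parallel with input shunt Z1: Z_in = Z1 || (Z2 + Z3) = 110.4 - j7.074 Ω = 110.6∠-3.7° Ω.
Step 5 — Source phasor: V = 28.7∠115.4° V = -12.31 + j25.93 V.
Step 6 — Current: I = V / Z = -0.126 + j0.2267 A = 0.2594∠119.1° A.
Step 7 — Complex power: S = V·I* = 7.43 - j0.476 VA.
Step 8 — Real power: P = Re(S) = 7.43 W.
Step 9 — Reactive power: Q = Im(S) = -0.476 VAR.
Step 10 — Apparent power: |S| = 7.445 VA.
Step 11 — Power factor: PF = P/|S| = 0.998 (leading).

(a) P = 7.43 W  (b) Q = -0.476 VAR  (c) S = 7.445 VA  (d) PF = 0.998 (leading)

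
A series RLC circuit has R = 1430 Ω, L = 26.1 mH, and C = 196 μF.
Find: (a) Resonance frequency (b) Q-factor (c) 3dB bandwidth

Step 1 — Resonance: ω₀ = 1/√(LC) = 1/√(0.0261·0.000196) = 442.1 rad/s.
Step 2 — f₀ = ω₀/(2π) = 70.37 Hz.
Step 3 — Series Q: Q = ω₀L/R = 442.1·0.0261/1430 = 0.00807.
Step 4 — Bandwidth: Δω = ω₀/Q = 5.479e+04 rad/s; BW = Δω/(2π) = 8720 Hz.

(a) f₀ = 70.37 Hz  (b) Q = 0.00807  (c) BW = 8720 Hz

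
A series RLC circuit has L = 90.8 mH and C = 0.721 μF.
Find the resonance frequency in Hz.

Step 1 — Resonance condition Im(Z)=0 gives ω₀ = 1/√(LC).
Step 2 — ω₀ = 1/√(0.0908·7.21e-07) = 3908 rad/s.
Step 3 — f₀ = ω₀/(2π) = 622 Hz.

f₀ = 622 Hz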